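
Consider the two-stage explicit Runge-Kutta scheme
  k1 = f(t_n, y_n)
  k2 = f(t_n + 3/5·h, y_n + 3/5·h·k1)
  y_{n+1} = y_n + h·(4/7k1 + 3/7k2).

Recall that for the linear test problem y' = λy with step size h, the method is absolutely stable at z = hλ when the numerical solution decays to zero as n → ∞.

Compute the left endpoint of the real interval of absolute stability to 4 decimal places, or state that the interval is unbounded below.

With y'=λy (z=hλ):
  k1=λy_n ⇒ h·k1=z·y_n;  k2=λ(1+3/5z)y_n ⇒ h·k2=z(1+3/5z)y_n
  y_{n+1}/y_n = 1 + 4/7z + 3/7z(1+3/5z) = 1 + z + 9/35z²
  R(z) = 1 + z + 9/35z².

Find x<0 with |R(x)|<1.
x=-0.67: |R|=0.4454
R=1: x+9/35x²=0 ⇒ x=−35/9=-3.8889; min R=1−1/(4·9/35)=0.0278>−1
Confirm numerically:
  x=-2.638: |R|=0.15147 <1
  x=-2.150: |R|=0.03864 <1
  x=-1.802: |R|=0.03300 <1
  x=-4.335: |R|=1.49729 >1
  x=-4.117: |R|=1.24149 >1
So |R|<1 on (-3.8889, 0).

z* = -3.8889.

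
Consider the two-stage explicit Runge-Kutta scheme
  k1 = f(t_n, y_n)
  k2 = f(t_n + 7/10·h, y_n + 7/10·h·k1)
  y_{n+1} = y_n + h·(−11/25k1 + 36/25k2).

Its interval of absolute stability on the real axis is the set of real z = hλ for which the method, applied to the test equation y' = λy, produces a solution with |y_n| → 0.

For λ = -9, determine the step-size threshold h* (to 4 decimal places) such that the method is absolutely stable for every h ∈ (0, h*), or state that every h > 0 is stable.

(-0.9921,0); λ=-9 ⇒ h* = (125/126)/9 = 0.1102.

Test eqn y'=λy, z=hλ:
  k1=λy_n ⇒ h·k1=z·y_n;  k2=λ(1+7/10z)y_n ⇒ h·k2=z(1+7/10z)y_n
  y_{n+1}/y_n = 1 − 11/25z + 36/25z(1+7/10z) = 1 + z + 126/125z²
  so R(z) = 1 + z + 126/125z².

Need |R(x)|<1, x<0.
x=-0.87: |R|=0.8930
R=1: x+126/125x²=0 ⇒ x=−125/126=-0.9921; min R=1−1/(4·126/125)=0.7520>−1
Confirm numerically:
  x=-0.889: |R|=0.90764 <1
  x=-0.867: |R|=0.89070 <1
  x=-0.852: |R|=0.87971 <1
  x=-0.683: |R|=0.78722 <1
  x=-1.219: |R|=1.27885 >1
  x=-1.110: |R|=1.13196 >1
Interval (-0.9921, 0).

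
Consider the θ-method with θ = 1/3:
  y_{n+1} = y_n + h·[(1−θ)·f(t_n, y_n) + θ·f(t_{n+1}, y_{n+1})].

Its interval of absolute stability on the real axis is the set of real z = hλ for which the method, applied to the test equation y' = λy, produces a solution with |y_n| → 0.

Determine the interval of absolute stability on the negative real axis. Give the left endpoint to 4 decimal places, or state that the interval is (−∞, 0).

(-6.0000, 0).

Test eqn y'=λy, z=hλ:
  y_{n+1} = y_n + z·[2/3·y_n + 1/3·y_{n+1}] ⇒ (1 − 1/3z)y_{n+1} = (1 + 2/3z)y_n
  Hence R(z) = (1 + 2/3z)/(1 − 1/3z).

Solve |R(x)|<1 on ℝ⁻.
x=-0.57: |R|=0.5210
R=−1: 1+2/3x = −1+1/3x ⇒ -1/3x=2 ⇒ x=2/(-1/3)=-6.0000
Confirm numerically:
  x=-5.318: |R|=0.91801 <1
  x=-4.409: |R|=0.78526 <1
  x=-3.668: |R|=0.65027 <1
  x=-6.420: |R|=1.04459 >1
  x=-6.228: |R|=1.02471 >1
  x=-6.145: |R|=1.01586 >1
Interval (-6.0000, 0).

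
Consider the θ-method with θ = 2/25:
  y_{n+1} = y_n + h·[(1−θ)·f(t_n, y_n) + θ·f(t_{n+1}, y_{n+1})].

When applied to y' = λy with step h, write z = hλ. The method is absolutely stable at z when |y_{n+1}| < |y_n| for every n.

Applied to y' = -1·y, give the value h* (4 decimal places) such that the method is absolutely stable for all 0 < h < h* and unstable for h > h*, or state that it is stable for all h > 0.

(-2.3810,0); λ=-1 ⇒ h* = (50/21)/1 = 2.3810.

With y'=λy (z=hλ):
  y_{n+1} = y_n + z·[23/25·y_n + 2/25·y_{n+1}] ⇒ (1 − 2/25z)y_{n+1} = (1 + 23/25z)y_n
  so R(z) = (1 + 23/25z)/(1 − 2/25z).

Solve |R(x)|<1 on ℝ⁻.
x=-0.62: |R|=0.4093
R=−1: 1+23/25x = −1+2/25x ⇒ -21/25x=2 ⇒ x=2/(-21/25)=-2.3810
Confirm numerically:
  x=-2.137: |R|=0.82500 <1
  x=-1.641: |R|=0.45057 <1
  x=-1.460: |R|=0.30731 <1
  x=-2.742: |R|=1.24872 >1
  x=-2.420: |R|=1.02748 >1
Interval (-2.3810, 0).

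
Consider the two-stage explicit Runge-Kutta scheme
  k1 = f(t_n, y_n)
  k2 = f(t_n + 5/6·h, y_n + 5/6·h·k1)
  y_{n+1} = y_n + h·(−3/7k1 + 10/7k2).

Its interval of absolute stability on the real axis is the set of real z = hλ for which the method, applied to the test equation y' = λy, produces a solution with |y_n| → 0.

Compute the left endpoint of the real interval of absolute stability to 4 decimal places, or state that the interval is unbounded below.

On y'=λy, z=hλ:
  k1=λy_n ⇒ h·k1=z·y_n;  k2=λ(1+5/6z)y_n ⇒ h·k2=z(1+5/6z)y_n
  y_{n+1}/y_n = 1 − 3/7z + 10/7z(1+5/6z) = 1 + z + 25/21z²
  so R(z) = 1 + z + 25/21z².

Solve |R(x)|<1 on ℝ⁻.
x=-0.88: |R|=1.0419
R=1: x+25/21x²=0 ⇒ x=−21/25=-0.8400; min R=1−1/(4·25/21)=0.7900>−1
Confirm numerically:
  x=-0.643: |R|=0.84920 <1
  x=-0.608: |R|=0.83208 <1
  x=-0.429: |R|=0.79010 <1
  x=-0.423: |R|=0.79001 <1
  x=-1.212: |R|=1.53674 >1
  x=-1.152: |R|=1.42789 >1
So |R|<1 on (-0.8400, 0).

z* = -0.8400.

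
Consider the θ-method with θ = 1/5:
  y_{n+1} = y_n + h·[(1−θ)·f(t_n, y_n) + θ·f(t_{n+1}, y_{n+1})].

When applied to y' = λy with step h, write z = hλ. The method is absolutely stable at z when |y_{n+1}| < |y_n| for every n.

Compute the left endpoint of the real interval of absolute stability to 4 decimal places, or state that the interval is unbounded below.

On y'=λy, z=hλ:
  y_{n+1} = y_n + z·[4/5·y_n + 1/5·y_{n+1}] ⇒ (1 − 1/5z)y_{n+1} = (1 + 4/5z)y_n
  R(z) = (1 + 4/5z)/(1 − 1/5z).

Solve |R(x)|<1 on ℝ⁻.
x=-1.04: |R|=0.1391
R=−1: 1+4/5x = −1+1/5x ⇒ -3/5x=2 ⇒ x=2/(-3/5)=-3.3333
Confirm numerically:
  x=-2.957: |R|=0.85811 <1
  x=-2.173: |R|=0.51471 <1
  x=-1.671: |R|=0.25244 <1
  x=-1.468: |R|=0.13482 <1
  x=-3.863: |R|=1.17928 >1
  x=-3.546: |R|=1.07465 >1
Interval (-3.3333, 0).

z* = -3.3333.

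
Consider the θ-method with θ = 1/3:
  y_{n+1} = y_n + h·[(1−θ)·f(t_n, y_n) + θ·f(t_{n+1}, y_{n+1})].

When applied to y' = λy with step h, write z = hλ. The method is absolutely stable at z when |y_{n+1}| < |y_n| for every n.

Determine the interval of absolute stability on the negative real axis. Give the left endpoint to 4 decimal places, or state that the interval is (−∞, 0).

z∈(-6.0000,0).

With y'=λy (z=hλ):
  y_{n+1} = y_n + z·[2/3·y_n + 1/3·y_{n+1}] ⇒ (1 − 1/3z)y_{n+1} = (1 + 2/3z)y_n
  Hence R(z) = (1 + 2/3z)/(1 − 1/3z).

Find x<0 with |R(x)|<1.
x=-1.26: |R|=0.1127
R=−1: 1+2/3x = −1+1/3x ⇒ -1/3x=2 ⇒ x=2/(-1/3)=-6.0000
Confirm numerically:
  x=-4.730: |R|=0.83571 <1
  x=-4.347: |R|=0.77501 <1
  x=-3.236: |R|=0.55677 <1
  x=-2.546: |R|=0.37721 <1
  x=-6.419: |R|=1.04448 >1
  x=-6.231: |R|=1.02502 >1
  x=-6.096: |R|=1.01055 >1
Stable set (-6.0000, 0).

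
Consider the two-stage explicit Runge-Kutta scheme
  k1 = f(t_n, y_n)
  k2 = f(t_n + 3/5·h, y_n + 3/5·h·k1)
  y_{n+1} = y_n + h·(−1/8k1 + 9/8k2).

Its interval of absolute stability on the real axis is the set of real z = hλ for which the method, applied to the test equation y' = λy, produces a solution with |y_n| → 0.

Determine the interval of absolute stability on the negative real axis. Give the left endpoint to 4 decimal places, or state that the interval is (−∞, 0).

(-1.4815, 0).

With y'=λy (z=hλ):
  k1=λy_n ⇒ h·k1=z·y_n;  k2=λ(1+3/5z)y_n ⇒ h·k2=z(1+3/5z)y_n
  y_{n+1}/y_n = 1 − 1/8z + 9/8z(1+3/5z) = 1 + z + 27/40z²
  ⇒ R(z) = 1 + z + 27/40z².

Boundary: |R(x)|=1, x<0.
x=-0.58: |R|=0.6471
R=1: x+27/40x²=0 ⇒ x=−40/27=-1.4815; min R=1−1/(4·27/40)=0.6296>−1
Confirm numerically:
  x=-1.382: |R|=0.90720 <1
  x=-1.197: |R|=0.77015 <1
  x=-1.016: |R|=0.68077 <1
  x=-1.943: |R|=1.60529 >1
  x=-1.822: |R|=1.41879 >1
  x=-1.633: |R|=1.16702 >1
Stable set (-1.4815, 0).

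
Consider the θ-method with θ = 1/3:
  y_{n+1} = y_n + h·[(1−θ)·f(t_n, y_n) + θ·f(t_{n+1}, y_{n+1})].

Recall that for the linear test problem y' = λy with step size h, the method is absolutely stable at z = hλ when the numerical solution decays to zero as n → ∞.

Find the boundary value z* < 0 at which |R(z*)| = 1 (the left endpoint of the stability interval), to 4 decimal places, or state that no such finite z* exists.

Test eqn y'=λy, z=hλ:
  y_{n+1} = y_n + z·[2/3·y_n + 1/3·y_{n+1}] ⇒ (1 − 1/3z)y_{n+1} = (1 + 2/3z)y_n
  R(z) = (1 + 2/3z)/(1 − 1/3z).

Need |R(x)|<1, x<0.
x=-1: |R|=0.2500
R=−1: 1+2/3x = −1+1/3x ⇒ -1/3x=2 ⇒ x=2/(-1/3)=-6.0000
Confirm numerically:
  x=-4.539: |R|=0.80621 <1
  x=-3.528: |R|=0.62132 <1
  x=-3.250: |R|=0.56000 <1
  x=-6.545: |R|=1.05710 >1
  x=-6.402: |R|=1.04276 >1
  x=-6.037: |R|=1.00409 >1
Interval (-6.0000, 0).

left endpoint -6.0000.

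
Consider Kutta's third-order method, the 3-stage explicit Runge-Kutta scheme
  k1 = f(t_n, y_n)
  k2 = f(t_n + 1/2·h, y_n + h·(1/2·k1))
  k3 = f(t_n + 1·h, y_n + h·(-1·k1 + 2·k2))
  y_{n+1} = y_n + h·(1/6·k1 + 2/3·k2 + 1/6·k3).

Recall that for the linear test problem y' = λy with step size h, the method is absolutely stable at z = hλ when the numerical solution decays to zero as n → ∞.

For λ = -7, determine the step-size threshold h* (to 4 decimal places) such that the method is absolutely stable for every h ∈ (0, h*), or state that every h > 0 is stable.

(-2.5127,0); λ=-7 ⇒ h* = 0.3590.

Set f=λy, z=hλ:
  order 3, 3-stage ⇒ R(z)=1+z+z^2/2+z^3/6
  (e.g. R(-0.4)=0.66933, |R|=0.66933)

Find x<0 with |R(x)|<1.
x=-0.4: |R|=0.6693
|R(-2.47)|=0.9311 |R(-0.97)|=0.3483 |R(-0.83)|=0.4192
Bisect:
  x_lo=-3.2585 |R|=2.7159  x_hi=-0.2760 |R|=0.7586
  mid=-1.76724 |R|=0.12556 →hi
  mid=-2.51286 |R|=1.00019 →lo
  mid=-2.14005 |R|=0.48365 →hi
  mid=-2.32646 |R|=0.71888 →hi
  mid=-2.41966 |R|=0.85337 →hi
  mid=-2.46626 |R|=0.92519 →hi
  mid=-2.48956 |R|=0.96229 →hi
  mid=-2.50121 |R|=0.98114 →hi
  mid=-2.50704 |R|=0.99064 →hi
  ...
  [-2.51286,-2.51268] ⇒ x*=-2.5127
So |R|<1 on (-2.5127, 0).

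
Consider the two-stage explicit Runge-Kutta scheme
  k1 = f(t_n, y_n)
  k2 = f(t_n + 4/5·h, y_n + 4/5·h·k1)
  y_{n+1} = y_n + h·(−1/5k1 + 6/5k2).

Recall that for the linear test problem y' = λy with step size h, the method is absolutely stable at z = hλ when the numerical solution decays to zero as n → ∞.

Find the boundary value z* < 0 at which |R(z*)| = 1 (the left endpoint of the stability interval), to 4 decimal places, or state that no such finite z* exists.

On y'=λy, z=hλ:
  k1=λy_n ⇒ h·k1=z·y_n;  k2=λ(1+4/5z)y_n ⇒ h·k2=z(1+4/5z)y_n
  y_{n+1}/y_n = 1 − 1/5z + 6/5z(1+4/5z) = 1 + z + 24/25z²
  Hence R(z) = 1 + z + 24/25z².

Solve |R(x)|<1 on ℝ⁻.
x=-0.61: |R|=0.7472
R=1: x+24/25x²=0 ⇒ x=−25/24=-1.0417; min R=1−1/(4·24/25)=0.7396>−1
Confirm numerically:
  x=-0.868: |R|=0.85529 <1
  x=-0.710: |R|=0.77394 <1
  x=-0.688: |R|=0.76641 <1
  x=-0.505: |R|=0.73982 <1
  x=-1.533: |R|=1.72309 >1
  x=-1.443: |R|=1.55596 >1
  x=-1.075: |R|=1.03440 >1
Stable set (-1.0417, 0).

left endpoint -1.0417.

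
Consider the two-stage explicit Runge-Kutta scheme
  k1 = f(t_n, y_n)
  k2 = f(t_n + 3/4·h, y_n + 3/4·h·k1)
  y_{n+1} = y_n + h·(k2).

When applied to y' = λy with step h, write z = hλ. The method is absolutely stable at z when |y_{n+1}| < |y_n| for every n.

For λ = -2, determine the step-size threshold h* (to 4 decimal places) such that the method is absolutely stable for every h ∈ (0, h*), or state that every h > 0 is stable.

(-1.3333,0); λ=-2 ⇒ h* = (4/3)/2 = 0.6667.

Test eqn y'=λy, z=hλ:
  k1=λy_n ⇒ h·k1=z·y_n;  k2=λ(1+3/4z)y_n ⇒ h·k2=z(1+3/4z)y_n
  y_{n+1}/y_n = 1 + z(1+3/4z) = 1 + z + 3/4z²
  Hence R(z) = 1 + z + 3/4z².

Find x<0 with |R(x)|<1.
x=-0.63: |R|=0.6677
R=1: x+3/4x²=0 ⇒ x=−4/3=-1.3333; min R=1−1/(4·3/4)=0.6667>−1
Confirm numerically:
  x=-1.265: |R|=0.93517 <1
  x=-0.917: |R|=0.71367 <1
  x=-0.911: |R|=0.71144 <1
  x=-0.609: |R|=0.66916 <1
  x=-1.386: |R|=1.05475 >1
  x=-1.371: |R|=1.03873 >1
So |R|<1 on (-1.3333, 0).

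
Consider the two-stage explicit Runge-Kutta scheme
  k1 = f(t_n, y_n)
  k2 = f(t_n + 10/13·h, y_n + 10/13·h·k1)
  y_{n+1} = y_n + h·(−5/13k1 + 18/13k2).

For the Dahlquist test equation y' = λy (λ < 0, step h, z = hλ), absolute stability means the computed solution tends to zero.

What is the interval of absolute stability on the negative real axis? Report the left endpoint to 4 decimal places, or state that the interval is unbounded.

(-0.9389, 0).

With y'=λy (z=hλ):
  k1=λy_n ⇒ h·k1=z·y_n;  k2=λ(1+10/13z)y_n ⇒ h·k2=z(1+10/13z)y_n
  y_{n+1}/y_n = 1 − 5/13z + 18/13z(1+10/13z) = 1 + z + 180/169z²
  so R(z) = 1 + z + 180/169z².

Boundary: |R(x)|=1, x<0.
x=-0.71: |R|=0.8269
R=1: x+180/169x²=0 ⇒ x=−169/180=-0.9389; min R=1−1/(4·180/169)=0.7653>−1
Confirm numerically:
  x=-0.908: |R|=0.97013 <1
  x=-0.723: |R|=0.83375 <1
  x=-0.565: |R|=0.77500 <1
  x=-1.492: |R|=1.87896 >1
  x=-1.370: |R|=1.62907 >1
  x=-1.285: |R|=1.47370 >1
Stable set (-0.9389, 0).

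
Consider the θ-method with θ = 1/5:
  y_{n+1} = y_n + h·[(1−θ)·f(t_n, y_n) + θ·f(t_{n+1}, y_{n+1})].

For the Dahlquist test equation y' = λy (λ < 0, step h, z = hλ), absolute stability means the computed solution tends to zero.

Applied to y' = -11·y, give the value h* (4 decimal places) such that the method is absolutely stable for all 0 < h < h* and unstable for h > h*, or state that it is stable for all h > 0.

(-3.3333,0); λ=-11 ⇒ h* = (10/3)/11 = 0.3030.

Test eqn y'=λy, z=hλ:
  y_{n+1} = y_n + z·[4/5·y_n + 1/5·y_{n+1}] ⇒ (1 − 1/5z)y_{n+1} = (1 + 4/5z)y_n
  ⇒ R(z) = (1 + 4/5z)/(1 − 1/5z).

Need |R(x)|<1, x<0.
x=-0.81: |R|=0.3029
R=−1: 1+4/5x = −1+1/5x ⇒ -3/5x=2 ⇒ x=2/(-3/5)=-3.3333
Confirm numerically:
  x=-2.948: |R|=0.85455 <1
  x=-2.386: |R|=0.61522 <1
  x=-2.120: |R|=0.48876 <1
  x=-3.491: |R|=1.05571 >1
  x=-3.425: |R|=1.03264 >1
So |R|<1 on (-3.3333, 0).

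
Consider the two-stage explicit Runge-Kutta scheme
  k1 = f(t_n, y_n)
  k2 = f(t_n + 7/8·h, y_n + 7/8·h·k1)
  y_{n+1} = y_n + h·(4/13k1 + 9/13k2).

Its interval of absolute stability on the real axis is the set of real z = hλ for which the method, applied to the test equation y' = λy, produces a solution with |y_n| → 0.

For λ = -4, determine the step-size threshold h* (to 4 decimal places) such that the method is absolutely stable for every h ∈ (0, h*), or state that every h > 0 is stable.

With y'=λy (z=hλ):
  k1=λy_n ⇒ h·k1=z·y_n;  k2=λ(1+7/8z)y_n ⇒ h·k2=z(1+7/8z)y_n
  y_{n+1}/y_n = 1 + 4/13z + 9/13z(1+7/8z) = 1 + z + 63/104z²
  so R(z) = 1 + z + 63/104z².

Boundary: |R(x)|=1, x<0.
x=-0.33: |R|=0.7360
R=1: x+63/104x²=0 ⇒ x=−104/63=-1.6508; min R=1−1/(4·63/104)=0.5873>−1
Confirm numerically:
  x=-1.537: |R|=0.89405 <1
  x=-1.249: |R|=0.69600 <1
  x=-0.967: |R|=0.59945 <1
  x=-1.913: |R|=1.30385 >1
  x=-1.711: |R|=1.06240 >1
So |R|<1 on (-1.6508, 0).

(-1.6508,0); λ=-4 ⇒ h* = (104/63)/4 = 0.4127.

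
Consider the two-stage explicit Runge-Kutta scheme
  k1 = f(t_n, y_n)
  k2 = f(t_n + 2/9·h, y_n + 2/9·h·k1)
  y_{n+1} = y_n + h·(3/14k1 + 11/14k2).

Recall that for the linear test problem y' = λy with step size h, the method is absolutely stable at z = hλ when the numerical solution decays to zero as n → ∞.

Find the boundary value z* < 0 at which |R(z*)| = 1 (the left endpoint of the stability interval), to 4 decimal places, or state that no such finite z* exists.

On y'=λy, z=hλ:
  k1=λy_n ⇒ h·k1=z·y_n;  k2=λ(1+2/9z)y_n ⇒ h·k2=z(1+2/9z)y_n
  y_{n+1}/y_n = 1 + 3/14z + 11/14z(1+2/9z) = 1 + z + 11/63z²
  ⇒ R(z) = 1 + z + 11/63z².

Solve |R(x)|<1 on ℝ⁻.
x=-1.26: |R|=0.0172
R=1: x+11/63x²=0 ⇒ x=−63/11=-5.7273; min R=1−1/(4·11/63)=-0.4318>−1
Confirm numerically:
  x=-5.343: |R|=0.64151 <1
  x=-3.842: |R|=0.26469 <1
  x=-3.240: |R|=0.40709 <1
  x=-3.201: |R|=0.41195 <1
  x=-6.244: |R|=1.56335 >1
  x=-6.176: |R|=1.48388 >1
  x=-5.899: |R|=1.17688 >1
So |R|<1 on (-5.7273, 0).

left endpoint -5.7273.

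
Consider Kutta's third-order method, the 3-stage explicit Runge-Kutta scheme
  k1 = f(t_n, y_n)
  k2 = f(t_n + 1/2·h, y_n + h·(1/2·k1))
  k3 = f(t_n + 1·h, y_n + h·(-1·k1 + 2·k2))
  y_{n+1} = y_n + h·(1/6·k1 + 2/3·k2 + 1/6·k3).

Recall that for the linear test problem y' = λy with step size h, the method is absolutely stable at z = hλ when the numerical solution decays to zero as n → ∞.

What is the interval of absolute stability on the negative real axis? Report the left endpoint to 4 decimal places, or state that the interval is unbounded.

z∈(-2.5127,0).

Set f=λy, z=hλ:
  order 3, 3-stage ⇒ R(z)=1+z+z^2/2+z^3/6
  (e.g. R(-0.38)=0.68305, |R|=0.68305)

Find x<0 with |R(x)|<1.
x=-0.38: |R|=0.6831
|R(-2.18)|=0.5305 |R(-1.41)|=0.1168 |R(-0.66)|=0.5099
Bisect:
  x_lo=-2.9372 |R|=1.8469  x_hi=-0.0677 |R|=0.9346
  mid=-1.50245 |R|=0.06096 →hi
  mid=-2.21984 |R|=0.57910 →hi
  mid=-2.57853 |R|=1.11148 →lo
  mid=-2.39918 |R|=0.82279 →hi
  mid=-2.48885 |R|=0.96115 →hi
  mid=-2.53369 |R|=1.03477 →lo
  mid=-2.51127 |R|=0.99758 →hi
  mid=-2.52248 |R|=1.01608 →lo
  mid=-2.51688 |R|=1.00681 →lo
  ...
  [-2.51285,-2.51267] ⇒ x*=-2.5127
Interval (-2.5127, 0).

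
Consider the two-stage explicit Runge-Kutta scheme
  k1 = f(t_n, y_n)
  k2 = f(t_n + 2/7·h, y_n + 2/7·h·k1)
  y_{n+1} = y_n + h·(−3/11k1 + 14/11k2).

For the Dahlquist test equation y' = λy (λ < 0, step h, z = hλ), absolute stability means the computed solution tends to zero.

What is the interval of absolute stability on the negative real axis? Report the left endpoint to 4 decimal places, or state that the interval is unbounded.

z∈(-2.7500,0).

Test eqn y'=λy, z=hλ:
  k1=λy_n ⇒ h·k1=z·y_n;  k2=λ(1+2/7z)y_n ⇒ h·k2=z(1+2/7z)y_n
  y_{n+1}/y_n = 1 − 3/11z + 14/11z(1+2/7z) = 1 + z + 4/11z²
  ⇒ R(z) = 1 + z + 4/11z².

Solve |R(x)|<1 on ℝ⁻.
x=-0.6: |R|=0.5309
R=1: x+4/11x²=0 ⇒ x=−11/4=-2.7500; min R=1−1/(4·4/11)=0.3125>−1
Confirm numerically:
  x=-2.096: |R|=0.50153 <1
  x=-1.688: |R|=0.34813 <1
  x=-1.338: |R|=0.31300 <1
  x=-1.298: |R|=0.31466 <1
  x=-3.003: |R|=1.27628 >1
  x=-2.978: |R|=1.24690 >1
Stable set (-2.7500, 0).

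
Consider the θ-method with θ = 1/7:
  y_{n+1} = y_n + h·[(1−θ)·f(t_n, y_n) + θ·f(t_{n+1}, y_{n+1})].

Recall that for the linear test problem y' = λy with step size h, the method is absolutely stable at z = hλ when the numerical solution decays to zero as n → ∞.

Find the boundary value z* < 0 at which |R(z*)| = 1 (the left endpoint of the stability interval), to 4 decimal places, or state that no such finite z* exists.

z* = -2.8000.

With y'=λy (z=hλ):
  y_{n+1} = y_n + z·[6/7·y_n + 1/7·y_{n+1}] ⇒ (1 − 1/7z)y_{n+1} = (1 + 6/7z)y_n
  ⇒ R(z) = (1 + 6/7z)/(1 − 1/7z).

Solve |R(x)|<1 on ℝ⁻.
x=-1.26: |R|=0.0678
R=−1: 1+6/7x = −1+1/7x ⇒ -5/7x=2 ⇒ x=2/(-5/7)=-2.8000
Confirm numerically:
  x=-2.320: |R|=0.74249 <1
  x=-1.528: |R|=0.25422 <1
  x=-1.385: |R|=0.15623 <1
  x=-3.146: |R|=1.17051 >1
  x=-2.855: |R|=1.02790 >1
  x=-2.847: |R|=1.02387 >1
So |R|<1 on (-2.8000, 0).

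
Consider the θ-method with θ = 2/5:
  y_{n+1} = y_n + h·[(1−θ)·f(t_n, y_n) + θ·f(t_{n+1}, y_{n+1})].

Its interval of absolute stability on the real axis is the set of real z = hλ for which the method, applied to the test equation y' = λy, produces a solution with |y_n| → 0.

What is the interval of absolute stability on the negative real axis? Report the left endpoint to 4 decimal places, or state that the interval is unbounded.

Test eqn y'=λy, z=hλ:
  y_{n+1} = y_n + z·[3/5·y_n + 2/5·y_{n+1}] ⇒ (1 − 2/5z)y_{n+1} = (1 + 3/5z)y_n
  R(z) = (1 + 3/5z)/(1 − 2/5z).

Solve |R(x)|<1 on ℝ⁻.
x=-0.57: |R|=0.5358
R=−1: 1+3/5x = −1+2/5x ⇒ -1/5x=2 ⇒ x=2/(-1/5)=-10.0000
Confirm numerically:
  x=-7.428: |R|=0.87047 <1
  x=-4.737: |R|=0.63638 <1
  x=-4.055: |R|=0.54653 <1
  x=-10.417: |R|=1.01614 >1
  x=-10.328: |R|=1.01278 >1
  x=-10.251: |R|=1.00984 >1
Interval (-10.0000, 0).

z∈(-10.0000,0).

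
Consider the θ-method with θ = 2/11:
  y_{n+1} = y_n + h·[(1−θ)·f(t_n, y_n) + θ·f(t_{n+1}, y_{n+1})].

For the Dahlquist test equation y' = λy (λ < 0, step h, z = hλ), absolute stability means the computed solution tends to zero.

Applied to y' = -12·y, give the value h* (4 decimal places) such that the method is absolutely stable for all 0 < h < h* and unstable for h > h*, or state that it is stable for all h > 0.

(-3.1429,0); λ=-12 ⇒ h* = (22/7)/12 = 0.2619.

Set f=λy, z=hλ:
  y_{n+1} = y_n + z·[9/11·y_n + 2/11·y_{n+1}] ⇒ (1 − 2/11z)y_{n+1} = (1 + 9/11z)y_n
  ⇒ R(z) = (1 + 9/11z)/(1 − 2/11z).

Boundary: |R(x)|=1, x<0.
x=-1.16: |R|=0.0420
R=−1: 1+9/11x = −1+2/11x ⇒ -7/11x=2 ⇒ x=2/(-7/11)=-3.1429
Confirm numerically:
  x=-2.541: |R|=0.73803 <1
  x=-2.038: |R|=0.48700 <1
  x=-1.880: |R|=0.40108 <1
  x=-1.320: |R|=0.06452 <1
  x=-3.645: |R|=1.19218 >1
  x=-3.568: |R|=1.16409 >1
  x=-3.437: |R|=1.11520 >1
So |R|<1 on (-3.1429, 0).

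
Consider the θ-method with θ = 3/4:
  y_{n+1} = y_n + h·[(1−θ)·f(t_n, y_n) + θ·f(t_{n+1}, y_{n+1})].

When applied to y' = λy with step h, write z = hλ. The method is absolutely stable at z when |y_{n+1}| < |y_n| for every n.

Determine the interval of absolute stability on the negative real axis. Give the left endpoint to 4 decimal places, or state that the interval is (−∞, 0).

interval (−∞, 0).

Set f=λy, z=hλ:
  y_{n+1} = y_n + z·[1/4·y_n + 3/4·y_{n+1}] ⇒ (1 − 3/4z)y_{n+1} = (1 + 1/4z)y_n
  ⇒ R(z) = (1 + 1/4z)/(1 − 3/4z).

Boundary: |R(x)|=1, x<0.
x=-0.59: |R|=0.5910
x=-2: |R|=0.2000
x=-10: |R|=0.1765
x=-100: |R|=0.3158
θ=3/4≥1/2 ⇒ |1+1/4x|<|1−3/4x| ∀x<0 ⇒ interval (−∞,0).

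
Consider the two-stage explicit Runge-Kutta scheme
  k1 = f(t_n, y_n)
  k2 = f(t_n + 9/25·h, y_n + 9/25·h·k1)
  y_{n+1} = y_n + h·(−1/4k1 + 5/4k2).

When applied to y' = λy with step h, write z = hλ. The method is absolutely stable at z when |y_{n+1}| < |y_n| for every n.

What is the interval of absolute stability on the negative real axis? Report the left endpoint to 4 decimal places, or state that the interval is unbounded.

On y'=λy, z=hλ:
  k1=λy_n ⇒ h·k1=z·y_n;  k2=λ(1+9/25z)y_n ⇒ h·k2=z(1+9/25z)y_n
  y_{n+1}/y_n = 1 − 1/4z + 5/4z(1+9/25z) = 1 + z + 9/20z²
  Hence R(z) = 1 + z + 9/20z².

Boundary: |R(x)|=1, x<0.
x=-0.34: |R|=0.7120
R=1: x+9/20x²=0 ⇒ x=−20/9=-2.2222; min R=1−1/(4·9/20)=0.4444>−1
Confirm numerically:
  x=-1.914: |R|=0.73453 <1
  x=-1.793: |R|=0.65368 <1
  x=-1.767: |R|=0.63803 <1
  x=-1.276: |R|=0.45668 <1
  x=-2.641: |R|=1.49770 >1
  x=-2.347: |R|=1.13178 >1
So |R|<1 on (-2.2222, 0).

z∈(-2.2222,0).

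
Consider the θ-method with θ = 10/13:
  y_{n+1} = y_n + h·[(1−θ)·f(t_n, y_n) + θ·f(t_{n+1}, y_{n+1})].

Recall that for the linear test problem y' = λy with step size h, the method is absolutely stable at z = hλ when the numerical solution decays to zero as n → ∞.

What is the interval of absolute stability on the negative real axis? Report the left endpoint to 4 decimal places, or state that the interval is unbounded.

(−∞, 0) — no finite endpoint.

On y'=λy, z=hλ:
  y_{n+1} = y_n + z·[3/13·y_n + 10/13·y_{n+1}] ⇒ (1 − 10/13z)y_{n+1} = (1 + 3/13z)y_n
  Hence R(z) = (1 + 3/13z)/(1 − 10/13z).

Find x<0 with |R(x)|<1.
x=-1.02: |R|=0.4284
x=-2: |R|=0.2121
x=-10: |R|=0.1504
x=-100: |R|=0.2833
θ=10/13≥1/2 ⇒ |1+3/13x|<|1−10/13x| ∀x<0 ⇒ stable on all of ℝ⁻.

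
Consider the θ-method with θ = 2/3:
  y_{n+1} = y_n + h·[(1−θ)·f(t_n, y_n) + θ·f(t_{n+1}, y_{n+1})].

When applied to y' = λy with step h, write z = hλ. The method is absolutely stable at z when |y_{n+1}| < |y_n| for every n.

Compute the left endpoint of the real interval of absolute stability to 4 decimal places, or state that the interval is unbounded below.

With y'=λy (z=hλ):
  y_{n+1} = y_n + z·[1/3·y_n + 2/3·y_{n+1}] ⇒ (1 − 2/3z)y_{n+1} = (1 + 1/3z)y_n
  ⇒ R(z) = (1 + 1/3z)/(1 − 2/3z).

Solve |R(x)|<1 on ℝ⁻.
x=-1.63: |R|=0.2188
x=-2: |R|=0.1429
x=-10: |R|=0.3043
x=-100: |R|=0.4778
θ=2/3≥1/2 ⇒ |1+1/3x|<|1−2/3x| ∀x<0 ⇒ unbounded interval.

(−∞, 0) — no finite endpoint.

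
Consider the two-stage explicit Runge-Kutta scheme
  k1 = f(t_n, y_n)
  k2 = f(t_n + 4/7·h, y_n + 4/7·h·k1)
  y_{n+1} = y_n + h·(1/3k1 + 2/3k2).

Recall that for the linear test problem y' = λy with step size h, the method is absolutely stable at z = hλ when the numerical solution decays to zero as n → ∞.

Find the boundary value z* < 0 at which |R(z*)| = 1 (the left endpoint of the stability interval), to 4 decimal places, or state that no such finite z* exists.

z* = -2.6250.

With y'=λy (z=hλ):
  k1=λy_n ⇒ h·k1=z·y_n;  k2=λ(1+4/7z)y_n ⇒ h·k2=z(1+4/7z)y_n
  y_{n+1}/y_n = 1 + 1/3z + 2/3z(1+4/7z) = 1 + z + 8/21z²
  so R(z) = 1 + z + 8/21z².

Find x<0 with |R(x)|<1.
x=-0.38: |R|=0.6750
R=1: x+8/21x²=0 ⇒ x=−21/8=-2.6250; min R=1−1/(4·8/21)=0.3438>−1
Confirm numerically:
  x=-2.077: |R|=0.56640 <1
  x=-2.031: |R|=0.54041 <1
  x=-1.641: |R|=0.38486 <1
  x=-3.138: |R|=1.61325 >1
  x=-2.958: |R|=1.37524 >1
So |R|<1 on (-2.6250, 0).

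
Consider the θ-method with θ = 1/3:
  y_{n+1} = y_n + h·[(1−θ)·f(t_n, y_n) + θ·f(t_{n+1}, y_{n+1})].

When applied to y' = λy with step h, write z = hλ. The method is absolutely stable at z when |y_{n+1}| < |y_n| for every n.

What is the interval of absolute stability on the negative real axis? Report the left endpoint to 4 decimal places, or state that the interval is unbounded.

With y'=λy (z=hλ):
  y_{n+1} = y_n + z·[2/3·y_n + 1/3·y_{n+1}] ⇒ (1 − 1/3z)y_{n+1} = (1 + 2/3z)y_n
  so R(z) = (1 + 2/3z)/(1 − 1/3z).

Solve |R(x)|<1 on ℝ⁻.
x=-1.21: |R|=0.1378
R=−1: 1+2/3x = −1+1/3x ⇒ -1/3x=2 ⇒ x=2/(-1/3)=-6.0000
Confirm numerically:
  x=-5.662: |R|=0.96098 <1
  x=-5.516: |R|=0.94317 <1
  x=-5.259: |R|=0.91028 <1
  x=-2.520: |R|=0.36957 <1
  x=-6.534: |R|=1.05601 >1
  x=-6.384: |R|=1.04092 >1
  x=-6.274: |R|=1.02954 >1
Stable set (-6.0000, 0).

(-6.0000, 0).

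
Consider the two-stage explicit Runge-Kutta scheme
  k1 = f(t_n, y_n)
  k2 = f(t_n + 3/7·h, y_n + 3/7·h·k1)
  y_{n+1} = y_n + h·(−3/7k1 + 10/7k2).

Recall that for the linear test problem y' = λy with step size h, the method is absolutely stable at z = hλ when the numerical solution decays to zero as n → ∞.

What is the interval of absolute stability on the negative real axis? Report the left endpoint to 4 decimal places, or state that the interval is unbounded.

Test eqn y'=λy, z=hλ:
  k1=λy_n ⇒ h·k1=z·y_n;  k2=λ(1+3/7z)y_n ⇒ h·k2=z(1+3/7z)y_n
  y_{n+1}/y_n = 1 − 3/7z + 10/7z(1+3/7z) = 1 + z + 30/49z²
  R(z) = 1 + z + 30/49z².

Boundary: |R(x)|=1, x<0.
x=-1.01: |R|=0.6146
R=1: x+30/49x²=0 ⇒ x=−49/30=-1.6333; min R=1−1/(4·30/49)=0.5917>−1
Confirm numerically:
  x=-1.523: |R|=0.89712 <1
  x=-1.123: |R|=0.64912 <1
  x=-0.854: |R|=0.59252 <1
  x=-0.797: |R|=0.59190 <1
  x=-2.047: |R|=1.51843 >1
  x=-1.920: |R|=1.33698 >1
Stable set (-1.6333, 0).

z∈(-1.6333,0).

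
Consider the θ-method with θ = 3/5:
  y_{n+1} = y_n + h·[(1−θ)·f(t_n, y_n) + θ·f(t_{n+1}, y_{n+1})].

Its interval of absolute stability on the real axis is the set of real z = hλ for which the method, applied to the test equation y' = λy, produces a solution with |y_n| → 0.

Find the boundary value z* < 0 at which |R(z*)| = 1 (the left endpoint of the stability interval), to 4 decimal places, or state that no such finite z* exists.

Set f=λy, z=hλ:
  y_{n+1} = y_n + z·[2/5·y_n + 3/5·y_{n+1}] ⇒ (1 − 3/5z)y_{n+1} = (1 + 2/5z)y_n
  so R(z) = (1 + 2/5z)/(1 − 3/5z).

Solve |R(x)|<1 on ℝ⁻.
x=-1.18: |R|=0.3091
x=-2: |R|=0.0909
x=-10: |R|=0.4286
x=-100: |R|=0.6393
θ=3/5≥1/2 ⇒ |1+2/5x|<|1−3/5x| ∀x<0 ⇒ unbounded interval.

(−∞, 0) — no finite endpoint.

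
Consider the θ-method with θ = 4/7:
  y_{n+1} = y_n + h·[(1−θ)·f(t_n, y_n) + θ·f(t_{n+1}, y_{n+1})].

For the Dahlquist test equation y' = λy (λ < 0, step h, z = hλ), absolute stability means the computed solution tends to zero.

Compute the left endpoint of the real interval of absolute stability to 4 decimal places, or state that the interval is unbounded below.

unbounded; (−∞, 0).

Set f=λy, z=hλ:
  y_{n+1} = y_n + z·[3/7·y_n + 4/7·y_{n+1}] ⇒ (1 − 4/7z)y_{n+1} = (1 + 3/7z)y_n
  ⇒ R(z) = (1 + 3/7z)/(1 − 4/7z).

Need |R(x)|<1, x<0.
x=-0.67: |R|=0.5155
x=-2: |R|=0.0667
x=-10: |R|=0.4894
x=-100: |R|=0.7199
θ=4/7≥1/2 ⇒ |1+3/7x|<|1−4/7x| ∀x<0 ⇒ interval (−∞,0).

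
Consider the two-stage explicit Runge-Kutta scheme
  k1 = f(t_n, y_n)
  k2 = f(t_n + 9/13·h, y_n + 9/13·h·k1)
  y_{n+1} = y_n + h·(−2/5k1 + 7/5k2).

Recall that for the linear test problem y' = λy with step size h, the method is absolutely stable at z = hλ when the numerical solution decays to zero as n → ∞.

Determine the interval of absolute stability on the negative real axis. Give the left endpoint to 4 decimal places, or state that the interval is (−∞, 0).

Set f=λy, z=hλ:
  k1=λy_n ⇒ h·k1=z·y_n;  k2=λ(1+9/13z)y_n ⇒ h·k2=z(1+9/13z)y_n
  y_{n+1}/y_n = 1 − 2/5z + 7/5z(1+9/13z) = 1 + z + 63/65z²
  R(z) = 1 + z + 63/65z².

Boundary: |R(x)|=1, x<0.
x=-0.33: |R|=0.7755
R=1: x+63/65x²=0 ⇒ x=−65/63=-1.0317; min R=1−1/(4·63/65)=0.7421>−1
Confirm numerically:
  x=-0.984: |R|=0.95446 <1
  x=-0.816: |R|=0.82937 <1
  x=-0.486: |R|=0.74293 <1
  x=-1.625: |R|=1.93437 >1
  x=-1.532: |R|=1.74281 >1
So |R|<1 on (-1.0317, 0).

z∈(-1.0317,0).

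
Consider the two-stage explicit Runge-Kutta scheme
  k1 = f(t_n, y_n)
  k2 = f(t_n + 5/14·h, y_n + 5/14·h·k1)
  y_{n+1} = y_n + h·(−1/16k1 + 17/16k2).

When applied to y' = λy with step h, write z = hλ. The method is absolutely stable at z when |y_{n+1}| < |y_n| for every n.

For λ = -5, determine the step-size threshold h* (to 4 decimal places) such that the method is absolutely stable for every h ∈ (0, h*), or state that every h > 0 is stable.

Set f=λy, z=hλ:
  k1=λy_n ⇒ h·k1=z·y_n;  k2=λ(1+5/14z)y_n ⇒ h·k2=z(1+5/14z)y_n
  y_{n+1}/y_n = 1 − 1/16z + 17/16z(1+5/14z) = 1 + z + 85/224z²
  so R(z) = 1 + z + 85/224z².

Find x<0 with |R(x)|<1.
x=-1.33: |R|=0.3412
R=1: x+85/224x²=0 ⇒ x=−224/85=-2.6353; min R=1−1/(4·85/224)=0.3412>−1
Confirm numerically:
  x=-1.407: |R|=0.34421 <1
  x=-1.364: |R|=0.34199 <1
  x=-1.233: |R|=0.34390 <1
  x=-2.829: |R|=1.20794 >1
  x=-2.803: |R|=1.17838 >1
So |R|<1 on (-2.6353, 0).

(-2.6353,0); λ=-5 ⇒ h* = (224/85)/5 = 0.5271.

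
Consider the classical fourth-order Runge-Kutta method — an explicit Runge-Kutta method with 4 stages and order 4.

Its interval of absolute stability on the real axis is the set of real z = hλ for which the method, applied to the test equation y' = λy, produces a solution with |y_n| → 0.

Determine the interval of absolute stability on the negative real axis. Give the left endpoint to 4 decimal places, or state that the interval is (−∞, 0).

With y'=λy (z=hλ):
  order 4, 4-stage ⇒ R(z)=1+z+z^2/2+z^3/6+z^4/24
  (e.g. R(-1.76)=0.27997, |R|=0.27997)

Boundary: |R(x)|=1, x<0.
x=-1.76: |R|=0.2800
|R(-1.64)|=0.2711 |R(-1.63)|=0.2708 |R(-0.74)|=0.4788
Bisect:
  x_lo=-3.6794 |R|=3.4242  x_hi=-0.0716 |R|=0.9309
  mid=-1.87548 |R|=0.29927 →hi
  mid=-2.77744 |R|=0.98822 →hi
  mid=-3.22842 |R|=1.90114 →lo
  mid=-3.00293 |R|=1.38087 →lo
  mid=-2.89018 |R|=1.17001 →lo
  mid=-2.83381 |R|=1.07565 →lo
  mid=-2.80562 |R|=1.03109 →lo
  mid=-2.79153 |R|=1.00945 →lo
  ...
  [-2.78537,-2.78515] ⇒ x*=-2.7853
So |R|<1 on (-2.7853, 0).

(-2.7853, 0).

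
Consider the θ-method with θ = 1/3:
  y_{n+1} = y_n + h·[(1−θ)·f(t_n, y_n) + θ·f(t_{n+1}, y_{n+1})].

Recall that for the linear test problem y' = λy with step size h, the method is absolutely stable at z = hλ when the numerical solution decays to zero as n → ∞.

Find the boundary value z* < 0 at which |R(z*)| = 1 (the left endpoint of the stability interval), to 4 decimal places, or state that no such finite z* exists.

With y'=λy (z=hλ):
  y_{n+1} = y_n + z·[2/3·y_n + 1/3·y_{n+1}] ⇒ (1 − 1/3z)y_{n+1} = (1 + 2/3z)y_n
  R(z) = (1 + 2/3z)/(1 − 1/3z).

Find x<0 with |R(x)|<1.
x=-1.05: |R|=0.2222
R=−1: 1+2/3x = −1+1/3x ⇒ -1/3x=2 ⇒ x=2/(-1/3)=-6.0000
Confirm numerically:
  x=-5.852: |R|=0.98328 <1
  x=-3.631: |R|=0.64274 <1
  x=-2.657: |R|=0.40905 <1
  x=-6.599: |R|=1.06240 >1
  x=-6.188: |R|=1.02046 >1
Stable set (-6.0000, 0).

z* = -6.0000.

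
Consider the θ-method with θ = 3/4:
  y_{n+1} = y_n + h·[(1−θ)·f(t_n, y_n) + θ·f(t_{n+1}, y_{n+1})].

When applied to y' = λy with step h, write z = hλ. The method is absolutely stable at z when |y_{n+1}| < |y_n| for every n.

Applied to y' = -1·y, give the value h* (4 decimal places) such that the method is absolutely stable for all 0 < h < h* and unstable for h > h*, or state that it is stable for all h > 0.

On y'=λy, z=hλ:
  y_{n+1} = y_n + z·[1/4·y_n + 3/4·y_{n+1}] ⇒ (1 − 3/4z)y_{n+1} = (1 + 1/4z)y_n
  ⇒ R(z) = (1 + 1/4z)/(1 − 3/4z).

Boundary: |R(x)|=1, x<0.
x=-1.49: |R|=0.2963
x=-2: |R|=0.2000
x=-10: |R|=0.1765
x=-100: |R|=0.3158
θ=3/4≥1/2 ⇒ |1+1/4x|<|1−3/4x| ∀x<0 ⇒ stable on all of ℝ⁻.

interval (−∞, 0). Any h>0 works for λ=-1.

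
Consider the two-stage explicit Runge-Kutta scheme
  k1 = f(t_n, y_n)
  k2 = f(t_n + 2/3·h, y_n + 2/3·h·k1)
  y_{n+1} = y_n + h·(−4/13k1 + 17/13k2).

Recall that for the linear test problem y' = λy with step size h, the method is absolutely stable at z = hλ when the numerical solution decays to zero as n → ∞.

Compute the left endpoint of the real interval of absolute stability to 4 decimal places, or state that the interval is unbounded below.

left endpoint -1.1471.

Test eqn y'=λy, z=hλ:
  k1=λy_n ⇒ h·k1=z·y_n;  k2=λ(1+2/3z)y_n ⇒ h·k2=z(1+2/3z)y_n
  y_{n+1}/y_n = 1 − 4/13z + 17/13z(1+2/3z) = 1 + z + 34/39z²
  ⇒ R(z) = 1 + z + 34/39z².

Boundary: |R(x)|=1, x<0.
x=-1.79: |R|=2.0033
R=1: x+34/39x²=0 ⇒ x=−39/34=-1.1471; min R=1−1/(4·34/39)=0.7132>−1
Confirm numerically:
  x=-0.748: |R|=0.73977 <1
  x=-0.696: |R|=0.72631 <1
  x=-0.612: |R|=0.71453 <1
  x=-1.291: |R|=1.16200 >1
  x=-1.216: |R|=1.07308 >1
Stable set (-1.1471, 0).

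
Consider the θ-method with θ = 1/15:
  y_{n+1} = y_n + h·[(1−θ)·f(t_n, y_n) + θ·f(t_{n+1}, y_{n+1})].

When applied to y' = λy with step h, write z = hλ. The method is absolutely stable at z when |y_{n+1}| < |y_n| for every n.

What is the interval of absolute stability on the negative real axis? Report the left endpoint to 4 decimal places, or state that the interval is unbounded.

On y'=λy, z=hλ:
  y_{n+1} = y_n + z·[14/15·y_n + 1/15·y_{n+1}] ⇒ (1 − 1/15z)y_{n+1} = (1 + 14/15z)y_n
  so R(z) = (1 + 14/15z)/(1 − 1/15z).

Solve |R(x)|<1 on ℝ⁻.
x=-0.45: |R|=0.5631
R=−1: 1+14/15x = −1+1/15x ⇒ -13/15x=2 ⇒ x=2/(-13/15)=-2.3077
Confirm numerically:
  x=-1.428: |R|=0.30387 <1
  x=-1.082: |R|=0.00920 <1
  x=-1.036: |R|=0.03093 <1
  x=-0.957: |R|=0.10039 <1
  x=-2.575: |R|=1.19772 >1
  x=-2.483: |R|=1.13036 >1
Stable set (-2.3077, 0).

z∈(-2.3077,0).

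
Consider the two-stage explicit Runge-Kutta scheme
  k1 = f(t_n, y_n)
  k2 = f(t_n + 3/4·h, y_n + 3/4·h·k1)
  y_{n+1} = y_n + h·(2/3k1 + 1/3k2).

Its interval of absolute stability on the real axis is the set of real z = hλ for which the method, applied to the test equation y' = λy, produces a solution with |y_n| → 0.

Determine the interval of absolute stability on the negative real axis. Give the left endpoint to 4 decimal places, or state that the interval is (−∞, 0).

With y'=λy (z=hλ):
  k1=λy_n ⇒ h·k1=z·y_n;  k2=λ(1+3/4z)y_n ⇒ h·k2=z(1+3/4z)y_n
  y_{n+1}/y_n = 1 + 2/3z + 1/3z(1+3/4z) = 1 + z + 1/4z²
  Hence R(z) = 1 + z + 1/4z².

Boundary: |R(x)|=1, x<0.
x=-0.99: |R|=0.2550
R=1: x+1/4x²=0 ⇒ x=−4=-4.0000; min R=1−1/(4·1/4)=0.0000>−1
Confirm numerically:
  x=-3.332: |R|=0.44356 <1
  x=-3.133: |R|=0.32092 <1
  x=-2.543: |R|=0.07371 <1
  x=-1.931: |R|=0.00119 <1
  x=-4.529: |R|=1.59896 >1
  x=-4.491: |R|=1.55127 >1
  x=-4.348: |R|=1.37828 >1
Stable set (-4.0000, 0).

z∈(-4.0000,0).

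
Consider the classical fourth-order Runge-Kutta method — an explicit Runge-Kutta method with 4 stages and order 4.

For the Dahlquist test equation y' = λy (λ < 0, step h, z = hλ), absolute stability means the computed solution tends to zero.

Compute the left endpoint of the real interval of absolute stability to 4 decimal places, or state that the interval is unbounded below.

Set f=λy, z=hλ:
  order 4, 4-stage ⇒ R(z)=1+z+z^2/2+z^3/6+z^4/24
  (e.g. R(-0.56)=0.57163, |R|=0.57163)

Solve |R(x)|<1 on ℝ⁻.
x=-0.56: |R|=0.5716
|R(-1.74)|=0.2777 |R(-1.37)|=0.2867 |R(-0.94)|=0.3959
Bisect:
  x_lo=-3.4692 |R|=2.6252  x_hi=-0.3559 |R|=0.7006
  mid=-1.91257 |R|=0.30790 →hi
  mid=-2.69090 |R|=0.86677 →hi
  mid=-3.08007 |R|=1.54333 →lo
  mid=-2.88549 |R|=1.16187 →lo
  mid=-2.78820 |R|=1.00438 →lo
  mid=-2.73955 |R|=0.93320 →hi
  mid=-2.76387 |R|=0.96818 →hi
  mid=-2.77603 |R|=0.98613 →hi
  ...
  [-2.78535,-2.78516] ⇒ x*=-2.7853
So |R|<1 on (-2.7853, 0).

z* = -2.7853.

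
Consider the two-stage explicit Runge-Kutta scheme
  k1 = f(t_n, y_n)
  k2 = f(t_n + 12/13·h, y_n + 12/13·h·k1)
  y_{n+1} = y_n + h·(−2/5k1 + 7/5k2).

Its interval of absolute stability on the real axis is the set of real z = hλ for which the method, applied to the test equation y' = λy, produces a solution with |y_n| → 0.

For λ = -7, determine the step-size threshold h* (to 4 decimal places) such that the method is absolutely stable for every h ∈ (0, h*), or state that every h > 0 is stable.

Test eqn y'=λy, z=hλ:
  k1=λy_n ⇒ h·k1=z·y_n;  k2=λ(1+12/13z)y_n ⇒ h·k2=z(1+12/13z)y_n
  y_{n+1}/y_n = 1 − 2/5z + 7/5z(1+12/13z) = 1 + z + 84/65z²
  R(z) = 1 + z + 84/65z².

Need |R(x)|<1, x<0.
x=-1.26: |R|=1.7917
R=1: x+84/65x²=0 ⇒ x=−65/84=-0.7738; min R=1−1/(4·84/65)=0.8065>−1
Confirm numerically:
  x=-0.719: |R|=0.94907 <1
  x=-0.659: |R|=0.90222 <1
  x=-0.527: |R|=0.83191 <1
  x=-1.337: |R|=1.97309 >1
  x=-0.933: |R|=1.19194 >1
  x=-0.845: |R|=1.07774 >1
So |R|<1 on (-0.7738, 0).

(-0.7738,0); λ=-7 ⇒ h* = (65/84)/7 = 0.1105.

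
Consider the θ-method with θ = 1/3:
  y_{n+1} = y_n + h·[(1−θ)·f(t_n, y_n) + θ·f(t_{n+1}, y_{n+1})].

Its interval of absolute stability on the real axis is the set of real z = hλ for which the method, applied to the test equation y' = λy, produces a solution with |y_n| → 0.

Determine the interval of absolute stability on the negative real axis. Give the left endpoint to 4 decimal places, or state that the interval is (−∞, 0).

On y'=λy, z=hλ:
  y_{n+1} = y_n + z·[2/3·y_n + 1/3·y_{n+1}] ⇒ (1 − 1/3z)y_{n+1} = (1 + 2/3z)y_n
  R(z) = (1 + 2/3z)/(1 − 1/3z).

Find x<0 with |R(x)|<1.
x=-0.36: |R|=0.6786
R=−1: 1+2/3x = −1+1/3x ⇒ -1/3x=2 ⇒ x=2/(-1/3)=-6.0000
Confirm numerically:
  x=-5.779: |R|=0.97483 <1
  x=-4.581: |R|=0.81282 <1
  x=-3.770: |R|=0.67061 <1
  x=-3.368: |R|=0.58668 <1
  x=-6.571: |R|=1.05966 >1
  x=-6.424: |R|=1.04499 >1
  x=-6.349: |R|=1.03733 >1
Interval (-6.0000, 0).

z∈(-6.0000,0).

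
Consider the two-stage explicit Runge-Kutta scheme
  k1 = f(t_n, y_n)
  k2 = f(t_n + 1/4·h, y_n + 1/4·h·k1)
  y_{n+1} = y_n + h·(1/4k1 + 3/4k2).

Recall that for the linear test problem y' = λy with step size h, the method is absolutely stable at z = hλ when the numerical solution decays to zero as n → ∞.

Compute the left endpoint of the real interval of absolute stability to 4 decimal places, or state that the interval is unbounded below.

Test eqn y'=λy, z=hλ:
  k1=λy_n ⇒ h·k1=z·y_n;  k2=λ(1+1/4z)y_n ⇒ h·k2=z(1+1/4z)y_n
  y_{n+1}/y_n = 1 + 1/4z + 3/4z(1+1/4z) = 1 + z + 3/16z²
  ⇒ R(z) = 1 + z + 3/16z².

Boundary: |R(x)|=1, x<0.
x=-1.29: |R|=0.0220
R=1: x+3/16x²=0 ⇒ x=−16/3=-5.3333; min R=1−1/(4·3/16)=-0.3333>−1
Confirm numerically:
  x=-3.198: |R|=0.28040 <1
  x=-3.073: |R|=0.30238 <1
  x=-2.655: |R|=0.33331 <1
  x=-5.931: |R|=1.66464 >1
  x=-5.715: |R|=1.40898 >1
  x=-5.603: |R|=1.28330 >1
So |R|<1 on (-5.3333, 0).

z* = -5.3333.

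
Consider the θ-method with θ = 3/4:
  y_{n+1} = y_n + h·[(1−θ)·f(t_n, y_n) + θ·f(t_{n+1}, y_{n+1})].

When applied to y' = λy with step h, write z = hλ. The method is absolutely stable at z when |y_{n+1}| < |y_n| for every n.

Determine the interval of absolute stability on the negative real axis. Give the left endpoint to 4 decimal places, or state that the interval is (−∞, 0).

Set f=λy, z=hλ:
  y_{n+1} = y_n + z·[1/4·y_n + 3/4·y_{n+1}] ⇒ (1 − 3/4z)y_{n+1} = (1 + 1/4z)y_n
  R(z) = (1 + 1/4z)/(1 − 3/4z).

Solve |R(x)|<1 on ℝ⁻.
x=-1.32: |R|=0.3367
x=-2: |R|=0.2000
x=-10: |R|=0.1765
x=-100: |R|=0.3158
θ=3/4≥1/2 ⇒ |1+1/4x|<|1−3/4x| ∀x<0 ⇒ stable on all of ℝ⁻.

unbounded; (−∞, 0).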